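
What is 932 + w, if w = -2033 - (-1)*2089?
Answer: 988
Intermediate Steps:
w = 56 (w = -2033 - 1*(-2089) = -2033 + 2089 = 56)
932 + w = 932 + 56 = 988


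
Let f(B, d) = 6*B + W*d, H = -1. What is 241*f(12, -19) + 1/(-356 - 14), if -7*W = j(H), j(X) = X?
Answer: 43247443/2590 ≈ 16698.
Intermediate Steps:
W = ⅐ (W = -⅐*(-1) = ⅐ ≈ 0.14286)
f(B, d) = 6*B + d/7
241*f(12, -19) + 1/(-356 - 14) = 241*(6*12 + (⅐)*(-19)) + 1/(-356 - 14) = 241*(72 - 19/7) + 1/(-370) = 241*(485/7) - 1/370 = 116885/7 - 1/370 = 43247443/2590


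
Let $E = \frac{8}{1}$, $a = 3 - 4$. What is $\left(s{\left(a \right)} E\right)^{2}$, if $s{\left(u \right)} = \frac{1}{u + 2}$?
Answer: $64$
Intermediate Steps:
$a = -1$ ($a = 3 - 4 = -1$)
$s{\left(u \right)} = \frac{1}{2 + u}$
$E = 8$ ($E = 8 \cdot 1 = 8$)
$\left(s{\left(a \right)} E\right)^{2} = \left(\frac{1}{2 - 1} \cdot 8\right)^{2} = \left(1^{-1} \cdot 8\right)^{2} = \left(1 \cdot 8\right)^{2} = 8^{2} = 64$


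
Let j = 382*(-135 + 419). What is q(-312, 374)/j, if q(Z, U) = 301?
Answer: 301/108488 ≈ 0.0027745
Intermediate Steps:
j = 108488 (j = 382*284 = 108488)
q(-312, 374)/j = 301/108488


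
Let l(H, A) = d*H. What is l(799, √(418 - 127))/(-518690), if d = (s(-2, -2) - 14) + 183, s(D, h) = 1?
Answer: -13583/51869 ≈ -0.26187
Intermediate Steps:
d = 170 (d = (1 - 14) + 183 = -13 + 183 = 170)
l(H, A) = 170*H
l(799, √(418 - 127))/(-518690) = (170*799)/(-518690) = 135830*(-1/518690) = -13583/51869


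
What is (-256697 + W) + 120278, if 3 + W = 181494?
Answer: 45072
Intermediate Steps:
W = 181491 (W = -3 + 181494 = 181491)
(-256697 + W) + 120278 = (-256697 + 181491) + 120278 = -75206 + 120278 = 45072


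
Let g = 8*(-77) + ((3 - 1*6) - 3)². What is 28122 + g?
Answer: 27542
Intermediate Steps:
g = -580 (g = -616 + ((3 - 6) - 3)² = -616 + (-3 - 3)² = -616 + (-6)² = -616 + 36 = -580)
28122 + g = 28122 - 580 = 27542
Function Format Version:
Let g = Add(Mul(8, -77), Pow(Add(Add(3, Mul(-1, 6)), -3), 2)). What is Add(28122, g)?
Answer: 27542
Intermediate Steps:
g = -580 (g = Add(-616, Pow(Add(Add(3, -6), -3), 2)) = Add(-616, Pow(Add(-3, -3), 2)) = Add(-616, Pow(-6, 2)) = Add(-616, 36) = -580)
Add(28122, g) = Add(28122, -580) = 27542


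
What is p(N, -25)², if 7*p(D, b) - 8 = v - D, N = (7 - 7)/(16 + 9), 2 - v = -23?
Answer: 1089/49 ≈ 22.224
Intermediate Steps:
v = 25 (v = 2 - 1*(-23) = 2 + 23 = 25)
N = 0 (N = 0/25 = 0*(1/25) = 0)
p(D, b) = 33/7 - D/7 (p(D, b) = 8/7 + (25 - D)/7 = 8/7 + (25/7 - D/7) = 33/7 - D/7)
p(N, -25)² = (33/7 - ⅐*0)² = (33/7 + 0)² = (33/7)² = 1089/49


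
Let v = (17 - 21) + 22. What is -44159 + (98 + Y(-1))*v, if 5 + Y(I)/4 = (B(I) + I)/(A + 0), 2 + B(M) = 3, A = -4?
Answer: -42755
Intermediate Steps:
B(M) = 1 (B(M) = -2 + 3 = 1)
Y(I) = -21 - I (Y(I) = -20 + 4*((1 + I)/(-4 + 0)) = -20 + 4*((1 + I)/(-4)) = -20 + 4*((1 + I)*(-¼)) = -20 + 4*(-¼ - I/4) = -20 + (-1 - I) = -21 - I)
v = 18 (v = -4 + 22 = 18)
-44159 + (98 + Y(-1))*v = -44159 + (98 + (-21 - 1*(-1)))*18 = -44159 + (98 + (-21 + 1))*18 = -44159 + (98 - 20)*18 = -44159 + 78*18 = -44159 + 1404 = -42755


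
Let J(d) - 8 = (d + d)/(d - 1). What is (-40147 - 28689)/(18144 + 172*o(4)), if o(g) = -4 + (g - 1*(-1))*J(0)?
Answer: -17209/6084 ≈ -2.8286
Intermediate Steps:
J(d) = 8 + 2*d/(-1 + d) (J(d) = 8 + (d + d)/(d - 1) = 8 + (2*d)/(-1 + d) = 8 + 2*d/(-1 + d))
o(g) = 4 + 8*g (o(g) = -4 + (g - 1*(-1))*(2*(-4 + 5*0)/(-1 + 0)) = -4 + (g + 1)*(2*(-4 + 0)/(-1)) = -4 + (1 + g)*(2*(-1)*(-4)) = -4 + (1 + g)*8 = -4 + (8 + 8*g) = 4 + 8*g)
(-40147 - 28689)/(18144 + 172*o(4)) = (-40147 - 28689)/(18144 + 172*(4 + 8*4)) = -68836/(18144 + 172*(4 + 32)) = -68836/(18144 + 172*36) = -68836/(18144 + 6192) = -68836/24336 = -68836*1/24336 = -17209/6084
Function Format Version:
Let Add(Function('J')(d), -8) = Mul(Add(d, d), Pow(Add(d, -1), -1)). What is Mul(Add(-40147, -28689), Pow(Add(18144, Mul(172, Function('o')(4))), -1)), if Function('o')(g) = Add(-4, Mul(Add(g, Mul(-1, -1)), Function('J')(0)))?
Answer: Rational(-17209, 6084) ≈ -2.8286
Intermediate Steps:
Function('J')(d) = Add(8, Mul(2, d, Pow(Add(-1, d), -1))) (Function('J')(d) = Add(8, Mul(Add(d, d), Pow(Add(d, -1), -1))) = Add(8, Mul(Mul(2, d), Pow(Add(-1, d), -1))) = Add(8, Mul(2, d, Pow(Add(-1, d), -1))))
Function('o')(g) = Add(4, Mul(8, g)) (Function('o')(g) = Add(-4, Mul(Add(g, Mul(-1, -1)), Mul(2, Pow(Add(-1, 0), -1), Add(-4, Mul(5, 0))))) = Add(-4, Mul(Add(g, 1), Mul(2, Pow(-1, -1), Add(-4, 0)))) = Add(-4, Mul(Add(1, g), Mul(2, -1, -4))) = Add(-4, Mul(Add(1, g), 8)) = Add(-4, Add(8, Mul(8, g))) = Add(4, Mul(8, g)))
Mul(Add(-40147, -28689), Pow(Add(18144, Mul(172, Function('o')(4))), -1)) = Mul(Add(-40147, -28689), Pow(Add(18144, Mul(172, Add(4, Mul(8, 4)))), -1)) = Mul(-68836, Pow(Add(18144, Mul(172, Add(4, 32))), -1)) = Mul(-68836, Pow(Add(18144, Mul(172, 36)), -1)) = Mul(-68836, Pow(Add(18144, 6192), -1)) = Mul(-68836, Pow(24336, -1)) = Mul(-68836, Rational(1, 24336)) = Rational(-17209, 6084)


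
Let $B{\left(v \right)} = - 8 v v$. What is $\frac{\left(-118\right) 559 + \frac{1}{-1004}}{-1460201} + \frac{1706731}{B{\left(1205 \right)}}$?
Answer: $- \frac{433211571757231}{4257458700906200} \approx -0.10175$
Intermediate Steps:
$B{\left(v \right)} = - 8 v^{2}$
$\frac{\left(-118\right) 559 + \frac{1}{-1004}}{-1460201} + \frac{1706731}{B{\left(1205 \right)}} = \frac{\left(-118\right) 559 + \frac{1}{-1004}}{-1460201} + \frac{1706731}{\left(-8\right) 1205^{2}} = \left(-65962 - \frac{1}{1004}\right) \left(- \frac{1}{1460201}\right) + \frac{1706731}{\left(-8\right) 1452025} = \left(- \frac{66225849}{1004}\right) \left(- \frac{1}{1460201}\right) + \frac{1706731}{-11616200} = \frac{66225849}{1466041804} + 1706731 \left(- \frac{1}{11616200}\right) = \frac{66225849}{1466041804} - \frac{1706731}{11616200} = - \frac{433211571757231}{4257458700906200}$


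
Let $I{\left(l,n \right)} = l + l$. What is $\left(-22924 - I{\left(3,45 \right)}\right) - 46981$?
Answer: $-69911$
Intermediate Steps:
$I{\left(l,n \right)} = 2 l$
$\left(-22924 - I{\left(3,45 \right)}\right) - 46981 = \left(-22924 - 2 \cdot 3\right) - 46981 = \left(-22924 - 6\right) - 46981 = -22930 - 46981 = -69911$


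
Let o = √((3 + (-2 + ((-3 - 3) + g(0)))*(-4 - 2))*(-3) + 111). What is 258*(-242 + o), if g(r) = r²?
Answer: -62436 + 258*I*√42 ≈ -62436.0 + 1672.0*I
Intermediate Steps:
o = I*√42 (o = √((3 + (-2 + ((-3 - 3) + 0²))*(-4 - 2))*(-3) + 111) = √((3 + (-2 + (-6 + 0))*(-6))*(-3) + 111) = √((3 + (-2 - 6)*(-6))*(-3) + 111) = √((3 - 8*(-6))*(-3) + 111) = √((3 + 48)*(-3) + 111) = √(51*(-3) + 111) = √(-153 + 111) = √(-42) = I*√42 ≈ 6.4807*I)
258*(-242 + o) = 258*(-242 + I*√42) = -62436 + 258*I*√42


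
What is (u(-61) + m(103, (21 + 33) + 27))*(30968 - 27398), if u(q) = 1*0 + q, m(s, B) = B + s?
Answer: 439110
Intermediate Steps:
u(q) = q (u(q) = 0 + q = q)
(u(-61) + m(103, (21 + 33) + 27))*(30968 - 27398) = (-61 + (((21 + 33) + 27) + 103))*(30968 - 27398) = (-61 + ((54 + 27) + 103))*3570 = (-61 + (81 + 103))*3570 = (-61 + 184)*3570 = 123*3570 = 439110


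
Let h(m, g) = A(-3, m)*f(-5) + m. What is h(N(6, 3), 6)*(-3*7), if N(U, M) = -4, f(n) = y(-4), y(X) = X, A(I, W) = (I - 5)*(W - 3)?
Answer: 4788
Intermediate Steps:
A(I, W) = (-5 + I)*(-3 + W)
f(n) = -4
h(m, g) = -96 + 33*m (h(m, g) = (15 - 5*m - 3*(-3) - 3*m)*(-4) + m = (15 - 5*m + 9 - 3*m)*(-4) + m = (24 - 8*m)*(-4) + m = (-96 + 32*m) + m = -96 + 33*m)
h(N(6, 3), 6)*(-3*7) = (-96 + 33*(-4))*(-3*7) = (-96 - 132)*(-21) = -228*(-21) = 4788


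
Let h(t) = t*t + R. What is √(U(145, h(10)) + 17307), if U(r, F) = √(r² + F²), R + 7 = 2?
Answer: √(17307 + 5*√1202) ≈ 132.21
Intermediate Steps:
R = -5 (R = -7 + 2 = -5)
h(t) = -5 + t² (h(t) = t*t - 5 = t² - 5 = -5 + t²)
U(r, F) = √(F² + r²)
√(U(145, h(10)) + 17307) = √(√((-5 + 10²)² + 145²) + 17307) = √(√((-5 + 100)² + 21025) + 17307) = √(√(95² + 21025) + 17307) = √(√(9025 + 21025) + 17307) = √(√30050 + 17307) = √(5*√1202 + 17307) = √(17307 + 5*√1202)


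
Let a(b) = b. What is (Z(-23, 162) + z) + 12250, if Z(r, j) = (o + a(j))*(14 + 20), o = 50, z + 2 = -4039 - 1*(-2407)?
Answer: 17824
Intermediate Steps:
z = -1634 (z = -2 + (-4039 - 1*(-2407)) = -2 + (-4039 + 2407) = -2 - 1632 = -1634)
Z(r, j) = 1700 + 34*j (Z(r, j) = (50 + j)*(14 + 20) = (50 + j)*34 = 1700 + 34*j)
(Z(-23, 162) + z) + 12250 = ((1700 + 34*162) - 1634) + 12250 = ((1700 + 5508) - 1634) + 12250 = (7208 - 1634) + 12250 = 5574 + 12250 = 17824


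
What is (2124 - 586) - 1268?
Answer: 270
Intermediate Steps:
(2124 - 586) - 1268 = 1538 - 1268 = 270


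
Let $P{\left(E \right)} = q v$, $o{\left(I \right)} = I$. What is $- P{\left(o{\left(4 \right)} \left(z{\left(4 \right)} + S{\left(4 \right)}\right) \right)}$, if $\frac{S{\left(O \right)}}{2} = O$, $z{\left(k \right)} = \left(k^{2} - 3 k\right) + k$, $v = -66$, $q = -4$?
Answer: $-264$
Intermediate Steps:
$z{\left(k \right)} = k^{2} - 2 k$
$S{\left(O \right)} = 2 O$
$P{\left(E \right)} = 264$ ($P{\left(E \right)} = \left(-4\right) \left(-66\right) = 264$)
$- P{\left(o{\left(4 \right)} \left(z{\left(4 \right)} + S{\left(4 \right)}\right) \right)} = \left(-1\right) 264 = -264$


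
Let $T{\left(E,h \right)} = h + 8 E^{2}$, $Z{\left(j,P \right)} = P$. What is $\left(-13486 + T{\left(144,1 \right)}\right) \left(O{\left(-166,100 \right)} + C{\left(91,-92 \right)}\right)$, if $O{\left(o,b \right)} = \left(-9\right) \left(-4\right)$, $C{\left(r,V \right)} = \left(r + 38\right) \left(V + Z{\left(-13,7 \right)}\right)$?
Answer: $-1665612387$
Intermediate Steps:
$C{\left(r,V \right)} = \left(7 + V\right) \left(38 + r\right)$ ($C{\left(r,V \right)} = \left(r + 38\right) \left(V + 7\right) = \left(38 + r\right) \left(7 + V\right) = \left(7 + V\right) \left(38 + r\right)$)
$O{\left(o,b \right)} = 36$
$\left(-13486 + T{\left(144,1 \right)}\right) \left(O{\left(-166,100 \right)} + C{\left(91,-92 \right)}\right) = \left(-13486 + \left(1 + 8 \cdot 144^{2}\right)\right) \left(36 + \left(266 + 7 \cdot 91 + 38 \left(-92\right) - 8372\right)\right) = \left(-13486 + \left(1 + 8 \cdot 20736\right)\right) \left(36 + \left(266 + 637 - 3496 - 8372\right)\right) = \left(-13486 + \left(1 + 165888\right)\right) \left(36 - 10965\right) = \left(-13486 + 165889\right) \left(-10929\right) = 152403 \left(-10929\right) = -1665612387$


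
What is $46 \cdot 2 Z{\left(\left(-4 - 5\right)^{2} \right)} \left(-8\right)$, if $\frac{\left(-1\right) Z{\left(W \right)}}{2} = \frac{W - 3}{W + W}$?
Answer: $\frac{19136}{27} \approx 708.74$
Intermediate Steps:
$Z{\left(W \right)} = - \frac{-3 + W}{W}$ ($Z{\left(W \right)} = - 2 \frac{W - 3}{W + W} = - 2 \frac{-3 + W}{2 W} = - \frac{-3 + W}{W}$)
$46 \cdot 2 Z{\left(\left(-4 - 5\right)^{2} \right)} \left(-8\right) = 46 \cdot 2 \frac{3 - \left(-4 - 5\right)^{2}}{\left(-4 - 5\right)^{2}} \left(-8\right) = 46 \cdot 2 \frac{3 - \left(-9\right)^{2}}{\left(-9\right)^{2}} \left(-8\right) = 46 \cdot 2 \frac{3 - 81}{81} \left(-8\right) = 46 \cdot 2 \cdot \frac{1}{81} \left(-78\right) \left(-8\right) = 46 \cdot 2 \left(- \frac{26}{27}\right) \left(-8\right) = 46 \left(- \frac{52}{27}\right) \left(-8\right) = \left(- \frac{2392}{27}\right) \left(-8\right) = \frac{19136}{27}$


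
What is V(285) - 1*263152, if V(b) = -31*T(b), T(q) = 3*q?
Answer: -289657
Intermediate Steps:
V(b) = -93*b
V(285) - 1*263152 = -93*285 - 1*263152 = -26505 - 263152 = -289657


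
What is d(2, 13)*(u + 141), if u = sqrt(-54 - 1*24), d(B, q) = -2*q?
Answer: -3666 - 26*I*sqrt(78) ≈ -3666.0 - 229.63*I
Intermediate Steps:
u = I*sqrt(78) (u = sqrt(-54 - 24) = sqrt(-78) = I*sqrt(78) ≈ 8.8318*I)
d(2, 13)*(u + 141) = (-2*13)*(I*sqrt(78) + 141) = -26*(141 + I*sqrt(78)) = -3666 - 26*I*sqrt(78)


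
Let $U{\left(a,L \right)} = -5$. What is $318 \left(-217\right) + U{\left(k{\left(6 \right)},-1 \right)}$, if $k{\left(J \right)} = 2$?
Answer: $-69011$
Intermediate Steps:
$318 \left(-217\right) + U{\left(k{\left(6 \right)},-1 \right)} = 318 \left(-217\right) - 5 = -69006 - 5 = -69011$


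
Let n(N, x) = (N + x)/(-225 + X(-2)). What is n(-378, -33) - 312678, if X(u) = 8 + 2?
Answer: -67225359/215 ≈ -3.1268e+5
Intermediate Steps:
X(u) = 10
n(N, x) = -N/215 - x/215 (n(N, x) = (N + x)/(-225 + 10) = (N + x)/(-215) = (N + x)*(-1/215) = -N/215 - x/215)
n(-378, -33) - 312678 = (-1/215*(-378) - 1/215*(-33)) - 312678 = (378/215 + 33/215) - 312678 = 411/215 - 312678 = -67225359/215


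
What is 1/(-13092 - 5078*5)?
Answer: -1/38482 ≈ -2.5986e-5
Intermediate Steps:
1/(-13092 - 5078*5) = 1/(-13092 - 2539*10) = 1/(-13092 - 25390) = 1/(-38482) = -1/38482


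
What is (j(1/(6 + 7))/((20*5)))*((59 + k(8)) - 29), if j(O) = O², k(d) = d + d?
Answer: 23/8450 ≈ 0.0027219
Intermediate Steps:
k(d) = 2*d
(j(1/(6 + 7))/((20*5)))*((59 + k(8)) - 29) = ((1/(6 + 7))²/((20*5)))*((59 + 2*8) - 29) = ((1/13)²/100)*((59 + 16) - 29) = ((1/13)²*(1/100))*(75 - 29) = ((1/169)*(1/100))*46 = (1/16900)*46 = 23/8450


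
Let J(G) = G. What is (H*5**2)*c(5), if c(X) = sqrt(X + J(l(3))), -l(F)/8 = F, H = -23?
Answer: -575*I*sqrt(19) ≈ -2506.4*I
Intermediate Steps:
l(F) = -8*F
c(X) = sqrt(-24 + X) (c(X) = sqrt(X - 8*3) = sqrt(X - 24) = sqrt(-24 + X))
(H*5**2)*c(5) = (-23*5**2)*sqrt(-24 + 5) = (-23*25)*sqrt(-19) = -575*I*sqrt(19)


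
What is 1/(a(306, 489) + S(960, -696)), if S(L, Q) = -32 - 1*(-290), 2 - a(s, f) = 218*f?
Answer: -1/106342 ≈ -9.4036e-6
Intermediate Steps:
a(s, f) = 2 - 218*f
S(L, Q) = 258 (S(L, Q) = -32 + 290 = 258)
1/(a(306, 489) + S(960, -696)) = 1/((2 - 218*489) + 258) = 1/((2 - 106602) + 258) = 1/(-106600 + 258) = 1/(-106342) = -1/106342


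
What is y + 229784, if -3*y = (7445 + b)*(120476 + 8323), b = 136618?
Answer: -6184826995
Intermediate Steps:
y = -6185056779 (y = -(7445 + 136618)*(120476 + 8323)/3 = -48021*128799 = -⅓*18555170337 = -6185056779)
y + 229784 = -6185056779 + 229784 = -6184826995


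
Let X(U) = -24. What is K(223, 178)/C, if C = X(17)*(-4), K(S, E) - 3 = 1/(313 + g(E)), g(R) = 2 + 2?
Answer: 119/3804 ≈ 0.031283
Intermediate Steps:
g(R) = 4
K(S, E) = 952/317 (K(S, E) = 3 + 1/(313 + 4) = 3 + 1/317 = 952/317)
C = 96 (C = -24*(-4) = 96)
K(223, 178)/C = (952/317)/96 = (952/317)*(1/96) = 119/3804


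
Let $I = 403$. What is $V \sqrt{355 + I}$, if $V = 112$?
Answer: $112 \sqrt{758} \approx 3083.6$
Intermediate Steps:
$V \sqrt{355 + I} = 112 \sqrt{355 + 403} = 112 \sqrt{758}$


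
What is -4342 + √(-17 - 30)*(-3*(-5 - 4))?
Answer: -4342 + 27*I*√47 ≈ -4342.0 + 185.1*I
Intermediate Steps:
-4342 + √(-17 - 30)*(-3*(-5 - 4)) = -4342 + √(-47)*(-3*(-9)) = -4342 + (I*√47)*27 = -4342 + 27*I*√47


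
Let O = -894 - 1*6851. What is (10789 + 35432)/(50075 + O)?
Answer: 15407/14110 ≈ 1.0919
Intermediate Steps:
O = -7745 (O = -894 - 6851 = -7745)
(10789 + 35432)/(50075 + O) = (10789 + 35432)/(50075 - 7745) = 46221/42330 = 46221*(1/42330) = 15407/14110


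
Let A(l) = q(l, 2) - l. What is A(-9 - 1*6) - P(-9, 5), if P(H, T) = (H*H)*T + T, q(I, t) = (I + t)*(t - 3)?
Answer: -382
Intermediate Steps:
q(I, t) = (-3 + t)*(I + t) (q(I, t) = (I + t)*(-3 + t) = (-3 + t)*(I + t))
A(l) = -2 - 2*l (A(l) = (2² - 3*l - 3*2 + l*2) - l = (4 - 3*l - 6 + 2*l) - l = (-2 - l) - l = -2 - 2*l)
P(H, T) = T + T*H² (P(H, T) = H²*T + T = T*H² + T = T + T*H²)
A(-9 - 1*6) - P(-9, 5) = (-2 - 2*(-9 - 1*6)) - 5*(1 + (-9)²) = (-2 - 2*(-9 - 6)) - 5*(1 + 81) = (-2 - 2*(-15)) - 5*82 = (-2 + 30) - 1*410 = 28 - 410 = -382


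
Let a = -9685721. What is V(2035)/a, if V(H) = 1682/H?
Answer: -1682/19710442235 ≈ -8.5336e-8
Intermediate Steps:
V(2035)/a = (1682/2035)/(-9685721) = (1682*(1/2035))*(-1/9685721) = (1682/2035)*(-1/9685721) = -1682/19710442235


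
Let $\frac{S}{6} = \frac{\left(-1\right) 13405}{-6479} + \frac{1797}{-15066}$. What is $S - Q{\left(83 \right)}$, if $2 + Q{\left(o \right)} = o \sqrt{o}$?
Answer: $\frac{2396285}{174933} - 83 \sqrt{83} \approx -742.47$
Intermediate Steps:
$Q{\left(o \right)} = -2 + o^{\frac{3}{2}}$ ($Q{\left(o \right)} = -2 + o \sqrt{o} = -2 + o^{\frac{3}{2}}$)
$S = \frac{2046419}{174933}$ ($S = 6 \left(\frac{\left(-1\right) 13405}{-6479} + \frac{1797}{-15066}\right) = 6 \left(\left(-13405\right) \left(- \frac{1}{6479}\right) + 1797 \left(- \frac{1}{15066}\right)\right) = 6 \left(\frac{13405}{6479} - \frac{599}{5022}\right) = 6 \cdot \frac{2046419}{1049598} = \frac{2046419}{174933} \approx 11.698$)
$S - Q{\left(83 \right)} = \frac{2046419}{174933} - \left(-2 + 83^{\frac{3}{2}}\right) = \frac{2046419}{174933} - \left(-2 + 83 \sqrt{83}\right) = \frac{2046419}{174933} + \left(2 - 83 \sqrt{83}\right) = \frac{2396285}{174933} - 83 \sqrt{83}$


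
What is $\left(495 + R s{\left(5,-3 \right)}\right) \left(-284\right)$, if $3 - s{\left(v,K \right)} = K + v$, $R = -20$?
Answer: $-134900$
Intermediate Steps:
$s{\left(v,K \right)} = 3 - K - v$ ($s{\left(v,K \right)} = 3 - \left(K + v\right) = 3 - K - v$)
$\left(495 + R s{\left(5,-3 \right)}\right) \left(-284\right) = \left(495 - 20 \left(3 - -3 - 5\right)\right) \left(-284\right) = \left(495 - 20 \left(3 + 3 - 5\right)\right) \left(-284\right) = \left(495 - 20\right) \left(-284\right) = 475 \left(-284\right) = -134900$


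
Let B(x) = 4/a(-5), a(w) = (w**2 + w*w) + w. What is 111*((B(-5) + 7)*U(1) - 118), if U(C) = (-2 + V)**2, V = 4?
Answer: -149258/15 ≈ -9950.5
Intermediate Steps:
U(C) = 4 (U(C) = (-2 + 4)**2 = 2**2 = 4)
a(w) = w + 2*w**2 (a(w) = (w**2 + w**2) + w = 2*w**2 + w = w + 2*w**2)
B(x) = 4/45 (B(x) = 4/((-5*(1 + 2*(-5)))) = 4/((-5*(1 - 10))) = 4/((-5*(-9))) = 4/45)
111*((B(-5) + 7)*U(1) - 118) = 111*((4/45 + 7)*4 - 118) = 111*((319/45)*4 - 118) = 111*(1276/45 - 118) = 111*(-4034/45) = -149258/15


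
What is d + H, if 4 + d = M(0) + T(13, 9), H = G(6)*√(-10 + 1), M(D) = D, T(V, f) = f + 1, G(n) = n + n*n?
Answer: 6 + 126*I ≈ 6.0 + 126.0*I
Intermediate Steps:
G(n) = n + n²
T(V, f) = 1 + f
H = 126*I (H = (6*(1 + 6))*√(-10 + 1) = (6*7)*√(-9) = 42*(3*I) = 126*I ≈ 126.0*I)
d = 6 (d = -4 + (0 + (1 + 9)) = -4 + (0 + 10) = -4 + 10 = 6)
d + H = 6 + 126*I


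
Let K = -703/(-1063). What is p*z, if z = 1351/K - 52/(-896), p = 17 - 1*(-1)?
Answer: 2895286059/78736 ≈ 36772.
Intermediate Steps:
p = 18 (p = 17 + 1 = 18)
K = 703/1063 (K = -703*(-1/1063) = 703/1063 ≈ 0.66134)
z = 321698451/157472 (z = 1351/(703/1063) - 52/(-896) = 1351*(1063/703) - 52*(-1/896) = 1436113/703 + 13/224 = 321698451/157472 ≈ 2042.9)
p*z = 18*(321698451/157472) = 2895286059/78736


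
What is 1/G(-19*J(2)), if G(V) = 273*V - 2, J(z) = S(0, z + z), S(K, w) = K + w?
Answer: -1/20750 ≈ -4.8193e-5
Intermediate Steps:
J(z) = 2*z (J(z) = 0 + (z + z) = 0 + 2*z = 2*z)
G(V) = -2 + 273*V
1/G(-19*J(2)) = 1/(-2 + 273*(-38*2)) = 1/(-2 + 273*(-19*4)) = 1/(-2 + 273*(-76)) = 1/(-2 - 20748) = 1/(-20750) = -1/20750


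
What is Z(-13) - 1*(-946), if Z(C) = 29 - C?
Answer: 988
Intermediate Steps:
Z(-13) - 1*(-946) = (29 - 1*(-13)) - 1*(-946) = (29 + 13) + 946 = 42 + 946 = 988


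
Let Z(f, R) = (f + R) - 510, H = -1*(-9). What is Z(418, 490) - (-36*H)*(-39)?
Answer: -12238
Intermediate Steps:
H = 9
Z(f, R) = -510 + R + f (Z(f, R) = (R + f) - 510 = -510 + R + f)
Z(418, 490) - (-36*H)*(-39) = (-510 + 490 + 418) - (-36*9)*(-39) = 398 - (-324)*(-39) = 398 - 1*12636 = 398 - 12636 = -12238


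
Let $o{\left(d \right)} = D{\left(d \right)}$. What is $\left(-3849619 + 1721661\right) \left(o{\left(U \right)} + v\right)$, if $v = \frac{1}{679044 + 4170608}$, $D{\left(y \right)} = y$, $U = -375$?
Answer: $\frac{1934972955926521}{2424826} \approx 7.9798 \cdot 10^{8}$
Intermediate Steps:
$o{\left(d \right)} = d$
$v = \frac{1}{4849652} \approx 2.062 \cdot 10^{-7}$
$\left(-3849619 + 1721661\right) \left(o{\left(U \right)} + v\right) = \left(-3849619 + 1721661\right) \left(-375 + \frac{1}{4849652}\right) = \left(-2127958\right) \left(- \frac{1818619499}{4849652}\right) = \frac{1934972955926521}{2424826}$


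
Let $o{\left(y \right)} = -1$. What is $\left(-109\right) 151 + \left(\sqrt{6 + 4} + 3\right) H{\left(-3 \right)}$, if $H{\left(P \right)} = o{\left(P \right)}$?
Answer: $-16462 - \sqrt{10} \approx -16465.0$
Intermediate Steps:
$H{\left(P \right)} = -1$
$\left(-109\right) 151 + \left(\sqrt{6 + 4} + 3\right) H{\left(-3 \right)} = \left(-109\right) 151 + \left(\sqrt{6 + 4} + 3\right) \left(-1\right) = -16459 + \left(\sqrt{10} + 3\right) \left(-1\right) = -16459 + \left(3 + \sqrt{10}\right) \left(-1\right) = -16459 - \left(3 + \sqrt{10}\right) = -16462 - \sqrt{10}$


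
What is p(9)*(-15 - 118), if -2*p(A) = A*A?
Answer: 10773/2 ≈ 5386.5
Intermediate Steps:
p(A) = -A²/2 (p(A) = -A*A/2 = -A²/2)
p(9)*(-15 - 118) = (-½*9²)*(-15 - 118) = -½*81*(-133) = -81/2*(-133) = 10773/2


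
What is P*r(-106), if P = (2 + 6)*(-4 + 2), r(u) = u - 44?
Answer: 2400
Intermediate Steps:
r(u) = -44 + u
P = -16 (P = 8*(-2) = -16)
P*r(-106) = -16*(-44 - 106) = -16*(-150) = 2400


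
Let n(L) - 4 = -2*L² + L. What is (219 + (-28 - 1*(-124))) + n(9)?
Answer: 166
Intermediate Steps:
n(L) = 4 + L - 2*L² (n(L) = 4 + (-2*L² + L) = 4 + (L - 2*L²) = 4 + L - 2*L²)
(219 + (-28 - 1*(-124))) + n(9) = (219 + (-28 - 1*(-124))) + (4 + 9 - 2*9²) = (219 + (-28 + 124)) + (4 + 9 - 2*81) = (219 + 96) + (4 + 9 - 162) = 315 - 149 = 166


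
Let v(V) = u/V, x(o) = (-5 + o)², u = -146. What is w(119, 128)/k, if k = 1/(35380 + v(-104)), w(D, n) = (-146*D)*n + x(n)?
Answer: -4063718259919/52 ≈ -7.8148e+10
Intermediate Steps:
v(V) = -146/V
w(D, n) = (-5 + n)² - 146*D*n (w(D, n) = (-146*D)*n + (-5 + n)² = -146*D*n + (-5 + n)² = (-5 + n)² - 146*D*n)
k = 52/1839833 (k = 1/(35380 - 146/(-104)) = 1/(35380 - 146*(-1/104)) = 1/(35380 + 73/52) = 1/(1839833/52) = 52/1839833 ≈ 2.8263e-5)
w(119, 128)/k = ((-5 + 128)² - 146*119*128)/(52/1839833) = (123² - 2223872)*(1839833/52) = (15129 - 2223872)*(1839833/52) = -2208743*1839833/52 = -4063718259919/52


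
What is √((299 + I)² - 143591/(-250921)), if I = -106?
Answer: 4*√146580205664145/250921 ≈ 193.00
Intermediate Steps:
√((299 + I)² - 143591/(-250921)) = √((299 - 106)² - 143591/(-250921)) = √(193² - 143591*(-1/250921)) = √(37249 + 143591/250921) = √(9346699920/250921) = 4*√146580205664145/250921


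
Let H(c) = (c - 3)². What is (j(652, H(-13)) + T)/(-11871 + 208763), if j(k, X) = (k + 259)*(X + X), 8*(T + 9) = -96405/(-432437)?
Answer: 1613588599213/681147086432 ≈ 2.3689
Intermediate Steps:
T = -31039059/3459496 (T = -9 + (-96405/(-432437))/8 = -9 + (-96405*(-1/432437))/8 = -9 + (⅛)*(96405/432437) = -9 + 96405/3459496 = -31039059/3459496 ≈ -8.9721)
H(c) = (-3 + c)²
j(k, X) = 2*X*(259 + k) (j(k, X) = (259 + k)*(2*X) = 2*X*(259 + k))
(j(652, H(-13)) + T)/(-11871 + 208763) = (2*(-3 - 13)²*(259 + 652) - 31039059/3459496)/(-11871 + 208763) = (2*(-16)²*911 - 31039059/3459496)/196892 = (2*256*911 - 31039059/3459496)*(1/196892) = (466432 - 31039059/3459496)*(1/196892) = (1613588599213/3459496)*(1/196892) = 1613588599213/681147086432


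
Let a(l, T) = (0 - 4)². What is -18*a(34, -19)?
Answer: -288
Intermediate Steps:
a(l, T) = 16 (a(l, T) = (-4)² = 16)
-18*a(34, -19) = -18*16 = -288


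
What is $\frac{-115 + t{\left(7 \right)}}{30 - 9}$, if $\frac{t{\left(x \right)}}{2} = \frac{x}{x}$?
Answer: $- \frac{113}{21} \approx -5.381$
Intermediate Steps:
$t{\left(x \right)} = 2$ ($t{\left(x \right)} = 2 \frac{x}{x} = 2 \cdot 1 = 2$)
$\frac{-115 + t{\left(7 \right)}}{30 - 9} = \frac{-115 + 2}{30 - 9} = - \frac{113}{21}$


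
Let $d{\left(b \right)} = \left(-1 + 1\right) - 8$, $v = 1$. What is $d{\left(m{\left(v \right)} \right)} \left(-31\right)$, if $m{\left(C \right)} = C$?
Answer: $248$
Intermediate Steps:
$d{\left(b \right)} = -8$ ($d{\left(b \right)} = 0 - 8 = -8$)
$d{\left(m{\left(v \right)} \right)} \left(-31\right) = \left(-8\right) \left(-31\right) = 248$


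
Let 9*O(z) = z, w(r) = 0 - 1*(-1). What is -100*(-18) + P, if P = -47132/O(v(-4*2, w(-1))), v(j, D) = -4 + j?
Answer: 37149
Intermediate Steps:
w(r) = 1 (w(r) = 0 + 1 = 1)
O(z) = z/9
P = 35349 (P = -47132*9/(-4 - 4*2) = -47132*9/(-4 - 8) = -47132/((1/9)*(-12)) = -47132/(-4/3) = -47132*(-3/4) = 35349)
-100*(-18) + P = -100*(-18) + 35349 = 1800 + 35349 = 37149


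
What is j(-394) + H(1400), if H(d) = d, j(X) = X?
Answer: 1006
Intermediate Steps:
j(-394) + H(1400) = -394 + 1400 = 1006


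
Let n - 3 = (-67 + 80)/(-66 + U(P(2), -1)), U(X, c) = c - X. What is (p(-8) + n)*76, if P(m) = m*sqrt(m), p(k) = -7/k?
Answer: 2506917/8962 + 1976*sqrt(2)/4481 ≈ 280.35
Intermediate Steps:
P(m) = m**(3/2)
n = 3 + 13/(-67 - 2*sqrt(2)) (n = 3 + (-67 + 80)/(-66 + (-1 - 2**(3/2))) = 3 + 13/(-66 + (-1 - 2*sqrt(2))) = 3 + 13/(-67 - 2*sqrt(2)) ≈ 2.8138)
(p(-8) + n)*76 = (-7/(-8) + (12572/4481 + 26*sqrt(2)/4481))*76 = (-7*(-1/8) + (12572/4481 + 26*sqrt(2)/4481))*76 = (7/8 + (12572/4481 + 26*sqrt(2)/4481))*76 = (131943/35848 + 26*sqrt(2)/4481)*76 = 2506917/8962 + 1976*sqrt(2)/4481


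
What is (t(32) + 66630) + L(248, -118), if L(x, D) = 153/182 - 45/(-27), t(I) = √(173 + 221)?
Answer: 36381349/546 + √394 ≈ 66652.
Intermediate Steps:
t(I) = √394
L(x, D) = 1369/546 (L(x, D) = 153*(1/182) - 45*(-1/27) = 153/182 + 5/3 = 1369/546)
(t(32) + 66630) + L(248, -118) = (√394 + 66630) + 1369/546 = (66630 + √394) + 1369/546 = 36381349/546 + √394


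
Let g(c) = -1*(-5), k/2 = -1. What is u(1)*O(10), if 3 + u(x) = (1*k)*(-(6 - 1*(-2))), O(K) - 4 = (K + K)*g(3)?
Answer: 1352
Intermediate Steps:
k = -2 (k = 2*(-1) = -2)
g(c) = 5
O(K) = 4 + 10*K (O(K) = 4 + (K + K)*5 = 4 + (2*K)*5 = 4 + 10*K)
u(x) = 13 (u(x) = -3 + (1*(-2))*(-(6 - 1*(-2))) = -3 - (-2)*(6 + 2) = -3 - (-2)*8 = -3 - 2*(-8) = -3 + 16 = 13)
u(1)*O(10) = 13*(4 + 10*10) = 13*(4 + 100) = 13*104 = 1352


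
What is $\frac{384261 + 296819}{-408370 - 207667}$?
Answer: $- \frac{681080}{616037} \approx -1.1056$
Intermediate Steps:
$\frac{384261 + 296819}{-408370 - 207667} = \frac{681080}{-616037} = 681080 \left(- \frac{1}{616037}\right) = - \frac{681080}{616037}$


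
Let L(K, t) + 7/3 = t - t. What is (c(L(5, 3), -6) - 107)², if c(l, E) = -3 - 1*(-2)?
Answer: 11664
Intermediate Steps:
L(K, t) = -7/3 (L(K, t) = -7/3 + (t - t) = -7/3 + 0 = -7/3)
c(l, E) = -1 (c(l, E) = -3 + 2 = -1)
(c(L(5, 3), -6) - 107)² = (-1 - 107)² = (-108)² = 11664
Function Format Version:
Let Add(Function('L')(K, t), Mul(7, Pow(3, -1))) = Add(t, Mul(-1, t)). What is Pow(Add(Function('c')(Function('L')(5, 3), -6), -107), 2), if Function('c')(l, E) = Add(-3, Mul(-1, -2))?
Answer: 11664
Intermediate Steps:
Function('L')(K, t) = Rational(-7, 3) (Function('L')(K, t) = Add(Rational(-7, 3), Add(t, Mul(-1, t))) = Add(Rational(-7, 3), 0) = Rational(-7, 3))
Function('c')(l, E) = -1 (Function('c')(l, E) = Add(-3, 2) = -1)
Pow(Add(Function('c')(Function('L')(5, 3), -6), -107), 2) = Pow(Add(-1, -107), 2) = Pow(-108, 2) = 11664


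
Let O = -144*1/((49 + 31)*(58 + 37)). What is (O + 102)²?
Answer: 2346530481/225625 ≈ 10400.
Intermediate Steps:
O = -9/475 (O = -144/(95*80) = -144/7600 = -144*1/7600 = -9/475 ≈ -0.018947)
(O + 102)² = (-9/475 + 102)² = (48441/475)² = 2346530481/225625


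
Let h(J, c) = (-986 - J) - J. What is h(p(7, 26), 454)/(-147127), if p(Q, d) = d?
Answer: 1038/147127 ≈ 0.0070551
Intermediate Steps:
h(J, c) = -986 - 2*J
h(p(7, 26), 454)/(-147127) = (-986 - 2*26)/(-147127) = (-986 - 52)*(-1/147127) = -1038*(-1/147127) = 1038/147127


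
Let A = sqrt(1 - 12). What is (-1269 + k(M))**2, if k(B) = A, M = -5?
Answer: (1269 - I*sqrt(11))**2 ≈ 1.6104e+6 - 8418.0*I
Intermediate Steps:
A = I*sqrt(11) (A = sqrt(-11) = I*sqrt(11) ≈ 3.3166*I)
k(B) = I*sqrt(11)
(-1269 + k(M))**2 = (-1269 + I*sqrt(11))**2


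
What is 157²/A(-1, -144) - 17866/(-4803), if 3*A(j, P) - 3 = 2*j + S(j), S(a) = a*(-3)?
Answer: 355238905/19212 ≈ 18490.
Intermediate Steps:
S(a) = -3*a
A(j, P) = 1 - j/3 (A(j, P) = 1 + (2*j - 3*j)/3 = 1 + (-j)/3 = 1 - j/3)
157²/A(-1, -144) - 17866/(-4803) = 157²/(1 - ⅓*(-1)) - 17866/(-4803) = 24649/(1 + ⅓) - 17866*(-1/4803) = 24649/(4/3) + 17866/4803 = 24649*(¾) + 17866/4803 = 73947/4 + 17866/4803 = 355238905/19212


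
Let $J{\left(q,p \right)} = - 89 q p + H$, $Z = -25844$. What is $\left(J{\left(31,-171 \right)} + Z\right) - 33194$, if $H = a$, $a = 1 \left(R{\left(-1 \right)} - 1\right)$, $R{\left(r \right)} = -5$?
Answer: $412745$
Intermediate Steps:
$a = -6$ ($a = 1 \left(-5 - 1\right) = 1 \left(-6\right) = -6$)
$H = -6$
$J{\left(q,p \right)} = -6 - 89 p q$ ($J{\left(q,p \right)} = - 89 q p - 6 = - 89 p q - 6 = -6 - 89 p q$)
$\left(J{\left(31,-171 \right)} + Z\right) - 33194 = \left(\left(-6 - \left(-15219\right) 31\right) - 25844\right) - 33194 = \left(\left(-6 + 471789\right) - 25844\right) - 33194 = \left(471783 - 25844\right) - 33194 = 445939 - 33194 = 412745$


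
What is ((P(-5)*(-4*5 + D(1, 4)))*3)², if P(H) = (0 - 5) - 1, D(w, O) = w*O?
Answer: 82944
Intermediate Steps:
D(w, O) = O*w
P(H) = -6 (P(H) = -5 - 1 = -6)
((P(-5)*(-4*5 + D(1, 4)))*3)² = (-6*(-4*5 + 4*1)*3)² = (-6*(-20 + 4)*3)² = (-6*(-16)*3)² = (96*3)² = 288² = 82944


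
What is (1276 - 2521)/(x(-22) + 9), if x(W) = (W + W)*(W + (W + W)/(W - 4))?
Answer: -5395/3911 ≈ -1.3794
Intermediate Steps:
x(W) = 2*W*(W + 2*W/(-4 + W)) (x(W) = (2*W)*(W + (2*W)/(-4 + W)) = (2*W)*(W + 2*W/(-4 + W)) = 2*W*(W + 2*W/(-4 + W)))
(1276 - 2521)/(x(-22) + 9) = (1276 - 2521)/(2*(-22)²*(-2 - 22)/(-4 - 22) + 9) = -1245/(2*484*(-24)/(-26) + 9) = -1245/(2*484*(-1/26)*(-24) + 9) = -1245/(11616/13 + 9) = -1245/11733/13 = -1245*13/11733 = -5395/3911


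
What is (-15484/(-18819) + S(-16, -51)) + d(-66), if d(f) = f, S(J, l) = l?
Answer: -2186339/18819 ≈ -116.18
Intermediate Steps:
(-15484/(-18819) + S(-16, -51)) + d(-66) = (-15484/(-18819) - 51) - 66 = (-15484*(-1/18819) - 51) - 66 = (15484/18819 - 51) - 66 = -944285/18819 - 66 = -2186339/18819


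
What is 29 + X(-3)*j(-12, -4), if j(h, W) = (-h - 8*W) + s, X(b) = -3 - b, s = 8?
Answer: 29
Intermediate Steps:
j(h, W) = 8 - h - 8*W (j(h, W) = (-h - 8*W) + 8 = 8 - h - 8*W)
29 + X(-3)*j(-12, -4) = 29 + (-3 - 1*(-3))*(8 - 1*(-12) - 8*(-4)) = 29 + (-3 + 3)*(8 + 12 + 32) = 29 + 0*52 = 29 + 0 = 29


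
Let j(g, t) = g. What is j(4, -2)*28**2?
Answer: 3136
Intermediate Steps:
j(4, -2)*28**2 = 4*28**2 = 4*784 = 3136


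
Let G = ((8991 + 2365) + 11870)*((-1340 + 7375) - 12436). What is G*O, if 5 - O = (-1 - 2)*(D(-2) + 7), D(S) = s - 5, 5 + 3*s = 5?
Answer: -1635365886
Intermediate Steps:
s = 0 (s = -5/3 + (1/3)*5 = -5/3 + 5/3 = 0)
D(S) = -5 (D(S) = 0 - 5 = -5)
G = -148669626 (G = (11356 + 11870)*(6035 - 12436) = 23226*(-6401) = -148669626)
O = 11 (O = 5 - (-1 - 2)*(-5 + 7) = 5 - (-3)*2 = 5 - 1*(-6) = 5 + 6 = 11)
G*O = -148669626*11 = -1635365886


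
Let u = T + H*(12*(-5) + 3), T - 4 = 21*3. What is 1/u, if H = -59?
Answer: 1/3430 ≈ 0.00029154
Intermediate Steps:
T = 67 (T = 4 + 21*3 = 4 + 63 = 67)
u = 3430 (u = 67 - 59*(12*(-5) + 3) = 67 - 59*(-60 + 3) = 67 - 59*(-57) = 67 + 3363 = 3430)
1/u = 1/3430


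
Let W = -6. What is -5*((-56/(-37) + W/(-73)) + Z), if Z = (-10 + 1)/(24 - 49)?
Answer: -132059/13505 ≈ -9.7785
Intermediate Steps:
Z = 9/25 (Z = -9/(-25) = -9*(-1/25) = 9/25 ≈ 0.36000)
-5*((-56/(-37) + W/(-73)) + Z) = -5*((-56/(-37) - 6/(-73)) + 9/25) = -5*((-56*(-1/37) - 6*(-1/73)) + 9/25) = -5*((56/37 + 6/73) + 9/25) = -5*(4310/2701 + 9/25) = -5*132059/67525 = -132059/13505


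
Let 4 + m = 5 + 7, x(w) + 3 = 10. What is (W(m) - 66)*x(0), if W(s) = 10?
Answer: -392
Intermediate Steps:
x(w) = 7 (x(w) = -3 + 10 = 7)
m = 8 (m = -4 + (5 + 7) = -4 + 12 = 8)
(W(m) - 66)*x(0) = (10 - 66)*7 = -56*7 = -392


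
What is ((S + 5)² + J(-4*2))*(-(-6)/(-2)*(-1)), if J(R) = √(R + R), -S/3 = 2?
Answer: 3 + 12*I ≈ 3.0 + 12.0*I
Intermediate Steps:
S = -6 (S = -3*2 = -6)
J(R) = √2*√R (J(R) = √(2*R) = √2*√R)
((S + 5)² + J(-4*2))*(-(-6)/(-2)*(-1)) = ((-6 + 5)² + √2*√(-4*2))*(-(-6)/(-2)*(-1)) = ((-1)² + √2*√(-8))*(-(-6)*(-1)/2*(-1)) = (1 + √2*(2*I*√2))*(-3*1*(-1)) = (1 + 4*I)*(-3*(-1)) = (1 + 4*I)*3 = 3 + 12*I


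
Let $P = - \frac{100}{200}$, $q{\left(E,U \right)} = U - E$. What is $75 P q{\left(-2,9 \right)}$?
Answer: $- \frac{825}{2} \approx -412.5$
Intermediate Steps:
$P = - \frac{1}{2}$ ($P = \left(-100\right) \frac{1}{200} = - \frac{1}{2} \approx -0.5$)
$75 P q{\left(-2,9 \right)} = 75 \left(- \frac{1}{2}\right) \left(9 - -2\right) = - \frac{75 \left(9 + 2\right)}{2} = \left(- \frac{75}{2}\right) 11 = - \frac{825}{2}$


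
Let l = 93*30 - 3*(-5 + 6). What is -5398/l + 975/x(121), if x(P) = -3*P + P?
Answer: -4023641/674454 ≈ -5.9658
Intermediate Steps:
x(P) = -2*P
l = 2787 (l = 2790 - 3*1 = 2790 - 3 = 2787)
-5398/l + 975/x(121) = -5398/2787 + 975/((-2*121)) = -5398*1/2787 + 975/(-242) = -5398/2787 + 975*(-1/242) = -5398/2787 - 975/242 = -4023641/674454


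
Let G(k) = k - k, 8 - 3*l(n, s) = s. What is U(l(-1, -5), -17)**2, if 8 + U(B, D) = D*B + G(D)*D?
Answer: 60025/9 ≈ 6669.4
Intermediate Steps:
l(n, s) = 8/3 - s/3
G(k) = 0
U(B, D) = -8 + B*D (U(B, D) = -8 + (D*B + 0*D) = -8 + (B*D + 0) = -8 + B*D)
U(l(-1, -5), -17)**2 = (-8 + (8/3 - 1/3*(-5))*(-17))**2 = (-8 + (8/3 + 5/3)*(-17))**2 = (-8 + (13/3)*(-17))**2 = (-8 - 221/3)**2 = (-245/3)**2 = 60025/9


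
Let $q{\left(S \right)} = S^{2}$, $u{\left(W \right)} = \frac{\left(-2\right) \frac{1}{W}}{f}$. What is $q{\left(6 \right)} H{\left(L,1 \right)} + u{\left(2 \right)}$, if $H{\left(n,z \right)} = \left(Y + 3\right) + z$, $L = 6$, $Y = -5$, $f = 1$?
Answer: $-37$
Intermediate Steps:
$u{\left(W \right)} = - \frac{2}{W}$ ($u{\left(W \right)} = \frac{\left(-2\right) \frac{1}{W}}{1} = - \frac{2}{W} 1 = - \frac{2}{W}$)
$H{\left(n,z \right)} = -2 + z$ ($H{\left(n,z \right)} = \left(-5 + 3\right) + z = -2 + z$)
$q{\left(6 \right)} H{\left(L,1 \right)} + u{\left(2 \right)} = 6^{2} \left(-2 + 1\right) - \frac{2}{2} = 36 \left(-1\right) - 1 = -36 - 1 = -37$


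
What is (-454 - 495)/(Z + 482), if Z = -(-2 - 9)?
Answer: -949/493 ≈ -1.9249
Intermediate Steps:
Z = 11 (Z = -1*(-11) = 11)
(-454 - 495)/(Z + 482) = (-454 - 495)/(11 + 482) = -949/493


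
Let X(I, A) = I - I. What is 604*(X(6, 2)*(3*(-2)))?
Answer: 0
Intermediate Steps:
X(I, A) = 0
604*(X(6, 2)*(3*(-2))) = 604*(0*(3*(-2))) = 604*(0*(-6)) = 604*0 = 0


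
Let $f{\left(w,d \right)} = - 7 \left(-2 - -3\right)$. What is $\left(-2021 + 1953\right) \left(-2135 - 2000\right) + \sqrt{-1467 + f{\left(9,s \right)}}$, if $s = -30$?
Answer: $281180 + i \sqrt{1474} \approx 2.8118 \cdot 10^{5} + 38.393 i$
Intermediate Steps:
$f{\left(w,d \right)} = -7$ ($f{\left(w,d \right)} = - 7 \left(-2 + 3\right) = \left(-7\right) 1 = -7$)
$\left(-2021 + 1953\right) \left(-2135 - 2000\right) + \sqrt{-1467 + f{\left(9,s \right)}} = \left(-2021 + 1953\right) \left(-2135 - 2000\right) + \sqrt{-1467 - 7} = \left(-68\right) \left(-4135\right) + \sqrt{-1474} = 281180 + i \sqrt{1474}$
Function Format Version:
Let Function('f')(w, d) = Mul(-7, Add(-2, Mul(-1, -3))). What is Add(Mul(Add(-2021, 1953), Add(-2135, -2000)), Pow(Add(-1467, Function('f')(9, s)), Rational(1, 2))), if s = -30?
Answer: Add(281180, Mul(I, Pow(1474, Rational(1, 2)))) ≈ Add(2.8118e+5, Mul(38.393, I))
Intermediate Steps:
Function('f')(w, d) = -7 (Function('f')(w, d) = Mul(-7, Add(-2, 3)) = Mul(-7, 1) = -7)
Add(Mul(Add(-2021, 1953), Add(-2135, -2000)), Pow(Add(-1467, Function('f')(9, s)), Rational(1, 2))) = Add(Mul(Add(-2021, 1953), Add(-2135, -2000)), Pow(Add(-1467, -7), Rational(1, 2))) = Add(Mul(-68, -4135), Pow(-1474, Rational(1, 2))) = Add(281180, Mul(I, Pow(1474, Rational(1, 2))))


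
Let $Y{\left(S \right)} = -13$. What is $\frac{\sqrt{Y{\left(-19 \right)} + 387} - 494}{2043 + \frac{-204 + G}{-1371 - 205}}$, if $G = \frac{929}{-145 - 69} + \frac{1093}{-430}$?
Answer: $- \frac{942652880}{3898716537} + \frac{36255880 \sqrt{374}}{74075614203} \approx -0.23232$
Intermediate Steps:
$G = - \frac{158343}{23005}$ ($G = \frac{929}{-214} + 1093 \left(- \frac{1}{430}\right) = 929 \left(- \frac{1}{214}\right) - \frac{1093}{430} = - \frac{929}{214} - \frac{1093}{430} = - \frac{158343}{23005} \approx -6.883$)
$\frac{\sqrt{Y{\left(-19 \right)} + 387} - 494}{2043 + \frac{-204 + G}{-1371 - 205}} = \frac{\sqrt{-13 + 387} - 494}{2043 + \frac{-204 - \frac{158343}{23005}}{-1371 - 205}} = \frac{\sqrt{374} - 494}{2043 - \frac{4851363}{23005 \left(-1576\right)}} = \frac{-494 + \sqrt{374}}{2043 - - \frac{4851363}{36255880}} = \frac{-494 + \sqrt{374}}{2043 + \frac{4851363}{36255880}} = \frac{-494 + \sqrt{374}}{\frac{74075614203}{36255880}} = \left(-494 + \sqrt{374}\right) \frac{36255880}{74075614203} = - \frac{942652880}{3898716537} + \frac{36255880 \sqrt{374}}{74075614203}$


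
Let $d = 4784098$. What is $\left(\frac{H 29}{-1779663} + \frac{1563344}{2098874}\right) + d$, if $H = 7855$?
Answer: $\frac{8934994032700912759}{1867644199731} \approx 4.7841 \cdot 10^{6}$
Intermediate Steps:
$\left(\frac{H 29}{-1779663} + \frac{1563344}{2098874}\right) + d = \left(\frac{7855 \cdot 29}{-1779663} + \frac{1563344}{2098874}\right) + 4784098 = \left(227795 \left(- \frac{1}{1779663}\right) + 1563344 \cdot \frac{1}{2098874}\right) + 4784098 = \left(- \frac{227795}{1779663} + \frac{781672}{1049437}\right) + 4784098 = \frac{1152056235121}{1867644199731} + 4784098 = \frac{8934994032700912759}{1867644199731}$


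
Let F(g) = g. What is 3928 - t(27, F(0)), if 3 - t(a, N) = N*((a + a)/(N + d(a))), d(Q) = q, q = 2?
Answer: 3925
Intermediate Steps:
d(Q) = 2
t(a, N) = 3 - 2*N*a/(2 + N) (t(a, N) = 3 - N*(a + a)/(N + 2) = 3 - N*(2*a)/(2 + N) = 3 - N*2*a/(2 + N) = 3 - 2*N*a/(2 + N))
3928 - t(27, F(0)) = 3928 - (6 + 3*0 - 2*0*27)/(2 + 0) = 3928 - (6 + 0 + 0)/2 = 3928 - 6/2 = 3928 - 1*3 = 3928 - 3 = 3925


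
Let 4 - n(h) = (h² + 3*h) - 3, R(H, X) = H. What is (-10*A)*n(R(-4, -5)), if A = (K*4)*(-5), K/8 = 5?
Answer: 24000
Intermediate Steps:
K = 40 (K = 8*5 = 40)
n(h) = 7 - h² - 3*h (n(h) = 4 - ((h² + 3*h) - 3) = 4 - (-3 + h² + 3*h) = 4 + (3 - h² - 3*h) = 7 - h² - 3*h)
A = -800 (A = (40*4)*(-5) = 160*(-5) = -800)
(-10*A)*n(R(-4, -5)) = (-10*(-800))*(7 - 1*(-4)² - 3*(-4)) = 8000*(7 - 1*16 + 12) = 8000*(7 - 16 + 12) = 8000*3 = 24000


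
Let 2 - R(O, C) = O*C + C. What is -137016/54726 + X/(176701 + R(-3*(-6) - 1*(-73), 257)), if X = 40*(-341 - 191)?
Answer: -3689350204/1396051139 ≈ -2.6427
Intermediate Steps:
X = -21280 (X = 40*(-532) = -21280)
R(O, C) = 2 - C - C*O (R(O, C) = 2 - (O*C + C) = 2 - (C*O + C) = 2 - (C + C*O) = 2 + (-C - C*O) = 2 - C - C*O)
-137016/54726 + X/(176701 + R(-3*(-6) - 1*(-73), 257)) = -137016/54726 - 21280/(176701 + (2 - 1*257 - 1*257*(-3*(-6) - 1*(-73)))) = -137016*1/54726 - 21280/(176701 + (2 - 257 - 1*257*(18 + 73))) = -22836/9121 - 21280/(176701 + (2 - 257 - 1*257*91)) = -22836/9121 - 21280/(176701 + (2 - 257 - 23387)) = -22836/9121 - 21280/(176701 - 23642) = -22836/9121 - 21280/153059 = -3689350204/1396051139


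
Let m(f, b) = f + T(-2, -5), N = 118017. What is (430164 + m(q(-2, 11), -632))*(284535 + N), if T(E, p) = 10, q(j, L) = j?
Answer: 173166598944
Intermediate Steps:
m(f, b) = 10 + f (m(f, b) = f + 10 = 10 + f)
(430164 + m(q(-2, 11), -632))*(284535 + N) = (430164 + (10 - 2))*(284535 + 118017) = (430164 + 8)*402552 = 430172*402552 = 173166598944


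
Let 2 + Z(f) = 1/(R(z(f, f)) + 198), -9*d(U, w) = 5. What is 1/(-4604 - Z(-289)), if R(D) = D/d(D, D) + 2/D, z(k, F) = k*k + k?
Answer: -31132846363/143273358754446 ≈ -0.00021730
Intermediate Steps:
z(k, F) = k + k² (z(k, F) = k² + k = k + k²)
d(U, w) = -5/9 (d(U, w) = -⅑*5 = -5/9)
R(D) = 2/D - 9*D/5 (R(D) = D/(-5/9) + 2/D = D*(-9/5) + 2/D = -9*D/5 + 2/D = 2/D - 9*D/5)
Z(f) = -2 + 1/(198 + 2/(f*(1 + f)) - 9*f*(1 + f)/5) (Z(f) = -2 + 1/((2/((f*(1 + f))) - 9*f*(1 + f)/5) + 198) = -2 + 1/((2*(1/(f*(1 + f))) - 9*f*(1 + f)/5) + 198) = -2 + 1/((2/(f*(1 + f)) - 9*f*(1 + f)/5) + 198) = -2 + 1/(198 + 2/(f*(1 + f)) - 9*f*(1 + f)/5))
1/(-4604 - Z(-289)) = 1/(-4604 - (-20 - 1975*(-289)*(1 - 289) + 18*(-289)²*(1 - 289)²)/(10 - 9*(-289)²*(1 - 289)² + 990*(-289)*(1 - 289))) = 1/(-4604 - (-20 - 1975*(-289)*(-288) + 18*83521*(-288)²)/(10 - 9*83521*(-288)² + 990*(-289)*(-288))) = 1/(-4604 - (-20 - 164383200 + 18*83521*82944)/(10 - 9*83521*82944 + 82399680)) = 1/(-4604 - (-20 - 164383200 + 124696184832)/(10 - 62348092416 + 82399680)) = 1/(-4604 - 124531801612/(-62265692726)) = 1/(-4604 - (-1)*124531801612/62265692726) = 1/(-4604 - 1*(-62265900806/31132846363)) = 1/(-4604 + 62265900806/31132846363) = 1/(-143273358754446/31132846363) = -31132846363/143273358754446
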